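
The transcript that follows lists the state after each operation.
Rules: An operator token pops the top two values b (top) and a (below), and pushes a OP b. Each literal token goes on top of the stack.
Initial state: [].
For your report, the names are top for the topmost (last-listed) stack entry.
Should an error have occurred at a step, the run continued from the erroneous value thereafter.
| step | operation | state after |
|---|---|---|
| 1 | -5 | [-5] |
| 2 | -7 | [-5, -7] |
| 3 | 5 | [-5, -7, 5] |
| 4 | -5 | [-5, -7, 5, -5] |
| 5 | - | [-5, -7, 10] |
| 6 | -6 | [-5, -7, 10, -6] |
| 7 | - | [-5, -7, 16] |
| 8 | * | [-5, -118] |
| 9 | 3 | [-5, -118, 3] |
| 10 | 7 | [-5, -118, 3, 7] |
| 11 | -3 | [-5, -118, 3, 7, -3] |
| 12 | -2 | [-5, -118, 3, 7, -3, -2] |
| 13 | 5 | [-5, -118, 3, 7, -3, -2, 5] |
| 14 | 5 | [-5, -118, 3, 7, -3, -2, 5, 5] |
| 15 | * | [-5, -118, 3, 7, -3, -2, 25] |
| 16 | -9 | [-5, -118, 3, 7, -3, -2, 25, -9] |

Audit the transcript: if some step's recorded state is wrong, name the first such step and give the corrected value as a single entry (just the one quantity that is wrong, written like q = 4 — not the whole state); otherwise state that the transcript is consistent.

Recomputing the run from the initial state:
step 1: [-5]
step 2: [-5, -7]
step 3: [-5, -7, 5]
step 4: [-5, -7, 5, -5]
step 5: [-5, -7, 10]
step 6: [-5, -7, 10, -6]
step 7: [-5, -7, 16]
step 8: [-5, -112]
step 9: [-5, -112, 3]
step 10: [-5, -112, 3, 7]
step 11: [-5, -112, 3, 7, -3]
step 12: [-5, -112, 3, 7, -3, -2]
step 13: [-5, -112, 3, 7, -3, -2, 5]
step 14: [-5, -112, 3, 7, -3, -2, 5, 5]
step 15: [-5, -112, 3, 7, -3, -2, 25]
step 16: [-5, -112, 3, 7, -3, -2, 25, -9]
The first disagreement with the transcript is at step 8, where the value should be top = -112.

step 8, top = -112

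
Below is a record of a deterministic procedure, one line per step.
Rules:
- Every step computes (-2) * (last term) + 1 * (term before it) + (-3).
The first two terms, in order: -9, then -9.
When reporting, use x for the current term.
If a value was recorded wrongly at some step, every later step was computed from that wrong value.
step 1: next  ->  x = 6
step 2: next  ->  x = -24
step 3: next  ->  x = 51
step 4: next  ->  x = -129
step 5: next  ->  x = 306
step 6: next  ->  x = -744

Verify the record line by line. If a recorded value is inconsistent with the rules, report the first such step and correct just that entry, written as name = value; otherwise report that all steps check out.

no error

Step 1: x = -2*(-9) + (1)*(-9) + (-3) = 6 — confirmed correct.
Step 2: x = -2*(6) + (1)*(-9) + (-3) = -24 — agrees with the record.
Step 3: x = -2*(-24) + (1)*(6) + (-3) = 51 — same as recorded.
Step 4: x = -2*(51) + (1)*(-24) + (-3) = -129 — checks out.
Step 5: x = -2*(-129) + (1)*(51) + (-3) = 306 — same as recorded.
Step 6: x = -2*(306) + (1)*(-129) + (-3) = -744 — matches.
The whole run recomputes cleanly — no discrepancies.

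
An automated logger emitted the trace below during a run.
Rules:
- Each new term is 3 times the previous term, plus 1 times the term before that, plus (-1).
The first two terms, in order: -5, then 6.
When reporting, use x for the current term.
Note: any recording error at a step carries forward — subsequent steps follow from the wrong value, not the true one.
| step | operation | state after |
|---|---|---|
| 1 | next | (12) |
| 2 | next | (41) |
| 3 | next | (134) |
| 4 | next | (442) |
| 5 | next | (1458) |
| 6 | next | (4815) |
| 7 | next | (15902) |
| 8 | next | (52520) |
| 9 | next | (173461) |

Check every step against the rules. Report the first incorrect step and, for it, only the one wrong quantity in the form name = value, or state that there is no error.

step 5, x = 1459

Recomputing the run from the initial state:
step 1: x = 12
step 2: x = 41
step 3: x = 134
step 4: x = 442
step 5: x = 1459
step 6: x = 4818
step 7: x = 15912
step 8: x = 52553
step 9: x = 173570
The first disagreement with the trace is at step 5, where the value should be x = 1459.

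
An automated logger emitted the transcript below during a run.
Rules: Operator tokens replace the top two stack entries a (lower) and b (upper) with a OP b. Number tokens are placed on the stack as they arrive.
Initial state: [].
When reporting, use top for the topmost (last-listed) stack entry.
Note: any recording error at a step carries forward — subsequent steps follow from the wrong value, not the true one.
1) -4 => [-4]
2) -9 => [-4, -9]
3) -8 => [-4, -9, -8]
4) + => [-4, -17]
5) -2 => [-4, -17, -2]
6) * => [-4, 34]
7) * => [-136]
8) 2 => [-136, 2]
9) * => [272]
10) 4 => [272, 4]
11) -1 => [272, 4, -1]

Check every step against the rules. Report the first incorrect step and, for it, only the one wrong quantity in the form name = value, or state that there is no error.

step 9, top = -272

Step 1: push -4: top = -4 — matches.
Step 2: push -9: top = -9 — agrees with the transcript.
Step 3: push -8: top = -8 — no discrepancy.
Step 4: -9 + -8 = -17 — consistent with the transcript.
Step 5: push -2: top = -2 — confirmed correct.
Step 6: -17 * -2 = 34 — exactly as logged.
Step 7: -4 * 34 = -136 — confirmed correct.
Step 8: push 2: top = 2 — consistent with the transcript.
Step 9: -136 * 2 = -272 — a discrepancy with the transcript.
So the first discrepancy is step 9, where the right value is top = -272.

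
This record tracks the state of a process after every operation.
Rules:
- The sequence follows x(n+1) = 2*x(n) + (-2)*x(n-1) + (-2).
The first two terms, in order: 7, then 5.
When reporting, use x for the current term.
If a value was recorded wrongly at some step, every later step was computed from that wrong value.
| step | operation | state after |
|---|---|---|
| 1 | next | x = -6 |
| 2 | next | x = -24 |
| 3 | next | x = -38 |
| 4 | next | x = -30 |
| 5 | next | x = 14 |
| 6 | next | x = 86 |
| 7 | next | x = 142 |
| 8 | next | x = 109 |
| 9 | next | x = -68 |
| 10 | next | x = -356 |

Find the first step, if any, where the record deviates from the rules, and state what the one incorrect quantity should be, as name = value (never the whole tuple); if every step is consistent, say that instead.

step 8, x = 110

Recomputing the run from the initial state:
step 1: x = -6
step 2: x = -24
step 3: x = -38
step 4: x = -30
step 5: x = 14
step 6: x = 86
step 7: x = 142
step 8: x = 110
step 9: x = -66
step 10: x = -354
The first disagreement with the record is at step 8, where the value should be x = 110.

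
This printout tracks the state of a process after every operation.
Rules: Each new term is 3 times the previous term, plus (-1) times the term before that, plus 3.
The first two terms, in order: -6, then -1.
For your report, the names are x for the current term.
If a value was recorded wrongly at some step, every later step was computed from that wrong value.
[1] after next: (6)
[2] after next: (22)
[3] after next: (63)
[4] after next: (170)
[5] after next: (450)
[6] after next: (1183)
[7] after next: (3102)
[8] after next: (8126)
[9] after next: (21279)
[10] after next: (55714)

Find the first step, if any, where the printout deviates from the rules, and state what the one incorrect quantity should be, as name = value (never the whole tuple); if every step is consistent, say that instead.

step 1: x = 3*(-1) + (-1)*(-6) + (3) = 6 -> checks out
step 2: x = 3*(6) + (-1)*(-1) + (3) = 22 -> exactly as logged
step 3: x = 3*(22) + (-1)*(6) + (3) = 63 -> same as recorded
step 4: x = 3*(63) + (-1)*(22) + (3) = 170 -> same as recorded
step 5: x = 3*(170) + (-1)*(63) + (3) = 450 -> verified
step 6: x = 3*(450) + (-1)*(170) + (3) = 1183 -> same as recorded
step 7: x = 3*(1183) + (-1)*(450) + (3) = 3102 -> in agreement
step 8: x = 3*(3102) + (-1)*(1183) + (3) = 8126 -> matches
step 9: x = 3*(8126) + (-1)*(3102) + (3) = 21279 -> matches
step 10: x = 3*(21279) + (-1)*(8126) + (3) = 55714 -> checks out
Nothing is out of place; the run is error-free.

no error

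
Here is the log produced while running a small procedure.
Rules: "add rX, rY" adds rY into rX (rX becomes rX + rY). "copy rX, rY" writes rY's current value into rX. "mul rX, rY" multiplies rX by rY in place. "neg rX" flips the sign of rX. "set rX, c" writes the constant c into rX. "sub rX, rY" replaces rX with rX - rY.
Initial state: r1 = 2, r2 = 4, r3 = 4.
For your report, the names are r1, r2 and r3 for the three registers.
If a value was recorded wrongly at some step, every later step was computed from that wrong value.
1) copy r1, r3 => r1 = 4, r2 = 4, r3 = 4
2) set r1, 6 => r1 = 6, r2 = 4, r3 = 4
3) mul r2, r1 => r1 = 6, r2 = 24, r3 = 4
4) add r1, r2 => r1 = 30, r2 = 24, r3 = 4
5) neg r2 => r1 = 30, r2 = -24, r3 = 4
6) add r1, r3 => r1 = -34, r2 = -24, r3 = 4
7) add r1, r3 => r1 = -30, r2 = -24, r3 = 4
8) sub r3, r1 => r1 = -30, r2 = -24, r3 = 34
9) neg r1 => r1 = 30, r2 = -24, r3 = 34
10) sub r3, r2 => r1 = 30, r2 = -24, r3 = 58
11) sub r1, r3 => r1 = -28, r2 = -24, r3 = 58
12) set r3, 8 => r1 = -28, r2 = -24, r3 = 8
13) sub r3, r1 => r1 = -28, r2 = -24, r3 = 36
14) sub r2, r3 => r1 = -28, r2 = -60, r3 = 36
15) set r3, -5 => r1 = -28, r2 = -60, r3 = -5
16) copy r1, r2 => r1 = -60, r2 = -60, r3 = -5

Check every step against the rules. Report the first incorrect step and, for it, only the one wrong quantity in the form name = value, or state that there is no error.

step 6, r1 = 34

Recomputing the run from the initial state:
step 1: r1 = 4, r2 = 4, r3 = 4
step 2: r1 = 6, r2 = 4, r3 = 4
step 3: r1 = 6, r2 = 24, r3 = 4
step 4: r1 = 30, r2 = 24, r3 = 4
step 5: r1 = 30, r2 = -24, r3 = 4
step 6: r1 = 34, r2 = -24, r3 = 4
step 7: r1 = 38, r2 = -24, r3 = 4
step 8: r1 = 38, r2 = -24, r3 = -34
step 9: r1 = -38, r2 = -24, r3 = -34
step 10: r1 = -38, r2 = -24, r3 = -10
step 11: r1 = -28, r2 = -24, r3 = -10
step 12: r1 = -28, r2 = -24, r3 = 8
step 13: r1 = -28, r2 = -24, r3 = 36
step 14: r1 = -28, r2 = -60, r3 = 36
step 15: r1 = -28, r2 = -60, r3 = -5
step 16: r1 = -60, r2 = -60, r3 = -5
The first disagreement with the log is at step 6, where the value should be r1 = 34.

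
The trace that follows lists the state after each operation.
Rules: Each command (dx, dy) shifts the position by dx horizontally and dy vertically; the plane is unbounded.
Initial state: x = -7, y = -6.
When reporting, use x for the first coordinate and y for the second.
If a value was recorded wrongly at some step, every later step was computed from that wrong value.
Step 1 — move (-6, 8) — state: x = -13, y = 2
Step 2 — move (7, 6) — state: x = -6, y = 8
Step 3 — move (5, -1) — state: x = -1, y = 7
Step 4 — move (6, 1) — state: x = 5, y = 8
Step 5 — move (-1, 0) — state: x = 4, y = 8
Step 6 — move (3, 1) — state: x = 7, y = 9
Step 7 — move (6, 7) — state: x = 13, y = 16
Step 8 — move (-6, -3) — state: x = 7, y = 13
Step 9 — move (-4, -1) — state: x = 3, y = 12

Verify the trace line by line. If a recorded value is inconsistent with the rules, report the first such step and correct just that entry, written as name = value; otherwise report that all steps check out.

Recomputing the run from the initial state:
step 1: x = -13, y = 2
step 2: x = -6, y = 8
step 3: x = -1, y = 7
step 4: x = 5, y = 8
step 5: x = 4, y = 8
step 6: x = 7, y = 9
step 7: x = 13, y = 16
step 8: x = 7, y = 13
step 9: x = 3, y = 12
This matches the trace at every step.

no error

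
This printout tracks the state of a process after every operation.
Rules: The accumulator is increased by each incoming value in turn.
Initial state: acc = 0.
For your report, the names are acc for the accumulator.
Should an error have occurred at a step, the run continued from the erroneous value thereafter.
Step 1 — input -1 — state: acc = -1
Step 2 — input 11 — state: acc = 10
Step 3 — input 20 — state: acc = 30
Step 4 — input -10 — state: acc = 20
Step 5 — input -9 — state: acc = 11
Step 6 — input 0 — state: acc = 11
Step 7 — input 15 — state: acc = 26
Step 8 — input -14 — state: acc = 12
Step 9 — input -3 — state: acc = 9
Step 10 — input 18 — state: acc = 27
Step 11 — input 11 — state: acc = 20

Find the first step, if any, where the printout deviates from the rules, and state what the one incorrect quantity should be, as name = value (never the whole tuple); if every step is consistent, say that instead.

step 1: acc = 0 + -1 = -1 -> exactly as logged
step 2: acc = -1 + 11 = 10 -> exactly as logged
step 3: acc = 10 + 20 = 30 -> matches
step 4: acc = 30 + -10 = 20 -> checks out
step 5: acc = 20 + -9 = 11 -> same as recorded
step 6: acc = 11 + 0 = 11 -> consistent with the printout
step 7: acc = 11 + 15 = 26 -> consistent with the printout
step 8: acc = 26 + -14 = 12 -> verified
step 9: acc = 12 + -3 = 9 -> confirmed correct
step 10: acc = 9 + 18 = 27 -> matches
step 11: acc = 27 + 11 = 38 -> not what was recorded
So the first discrepancy is step 11, where the right value is acc = 38.

step 11, acc = 38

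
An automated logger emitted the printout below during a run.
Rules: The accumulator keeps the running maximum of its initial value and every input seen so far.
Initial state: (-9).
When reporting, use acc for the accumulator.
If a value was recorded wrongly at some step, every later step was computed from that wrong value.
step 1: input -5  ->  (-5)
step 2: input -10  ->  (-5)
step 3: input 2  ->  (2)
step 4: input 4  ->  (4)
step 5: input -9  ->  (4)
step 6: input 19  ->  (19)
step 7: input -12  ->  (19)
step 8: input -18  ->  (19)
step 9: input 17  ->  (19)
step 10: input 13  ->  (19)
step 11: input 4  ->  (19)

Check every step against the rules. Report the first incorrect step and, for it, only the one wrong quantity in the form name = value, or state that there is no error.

no error

Recomputing the run from the initial state:
step 1: acc = -5
step 2: acc = -5
step 3: acc = 2
step 4: acc = 4
step 5: acc = 4
step 6: acc = 19
step 7: acc = 19
step 8: acc = 19
step 9: acc = 19
step 10: acc = 19
step 11: acc = 19
This matches the printout at every step.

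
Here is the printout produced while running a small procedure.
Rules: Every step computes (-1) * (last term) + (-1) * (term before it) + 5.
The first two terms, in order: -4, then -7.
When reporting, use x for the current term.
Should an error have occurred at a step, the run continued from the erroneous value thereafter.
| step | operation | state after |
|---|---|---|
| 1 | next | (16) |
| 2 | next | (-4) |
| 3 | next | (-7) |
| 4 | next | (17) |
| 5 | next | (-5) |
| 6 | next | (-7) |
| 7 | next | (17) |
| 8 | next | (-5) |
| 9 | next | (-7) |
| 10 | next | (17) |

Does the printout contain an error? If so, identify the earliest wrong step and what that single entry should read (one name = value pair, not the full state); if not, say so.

Recomputing the run from the initial state:
step 1: x = 16
step 2: x = -4
step 3: x = -7
step 4: x = 16
step 5: x = -4
step 6: x = -7
step 7: x = 16
step 8: x = -4
step 9: x = -7
step 10: x = 16
The first disagreement with the printout is at step 4, where the value should be x = 16.

step 4, x = 16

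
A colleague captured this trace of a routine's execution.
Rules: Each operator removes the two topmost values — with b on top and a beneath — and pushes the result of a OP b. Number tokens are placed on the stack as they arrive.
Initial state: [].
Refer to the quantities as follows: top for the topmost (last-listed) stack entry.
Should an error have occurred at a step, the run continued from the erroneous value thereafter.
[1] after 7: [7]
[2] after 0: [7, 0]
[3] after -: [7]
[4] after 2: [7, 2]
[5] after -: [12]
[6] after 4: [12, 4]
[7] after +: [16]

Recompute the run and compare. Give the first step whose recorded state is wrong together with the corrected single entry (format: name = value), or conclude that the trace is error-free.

step 5, top = 5

step 1: push 7: top = 7 -> confirmed correct
step 2: push 0: top = 0 -> agrees with the trace
step 3: 7 - 0 = 7 -> consistent with the trace
step 4: push 2: top = 2 -> no discrepancy
step 5: 7 - 2 = 5 -> the trace has a different value
First deviation found at step 5; the corrected entry is top = 5.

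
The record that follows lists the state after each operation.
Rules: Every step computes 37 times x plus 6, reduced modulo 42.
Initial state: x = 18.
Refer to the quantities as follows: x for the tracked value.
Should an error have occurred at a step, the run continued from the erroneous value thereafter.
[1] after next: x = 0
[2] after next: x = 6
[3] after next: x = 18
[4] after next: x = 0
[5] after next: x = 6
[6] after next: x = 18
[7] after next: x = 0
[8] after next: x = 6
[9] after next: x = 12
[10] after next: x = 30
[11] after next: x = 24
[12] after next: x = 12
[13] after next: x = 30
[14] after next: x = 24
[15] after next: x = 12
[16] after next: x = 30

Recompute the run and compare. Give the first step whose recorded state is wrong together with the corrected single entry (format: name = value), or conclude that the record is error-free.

step 9, x = 18

Recomputing the run from the initial state:
step 1: x = 0
step 2: x = 6
step 3: x = 18
step 4: x = 0
step 5: x = 6
step 6: x = 18
step 7: x = 0
step 8: x = 6
step 9: x = 18
step 10: x = 0
step 11: x = 6
step 12: x = 18
step 13: x = 0
step 14: x = 6
step 15: x = 18
step 16: x = 0
The first disagreement with the record is at step 9, where the value should be x = 18.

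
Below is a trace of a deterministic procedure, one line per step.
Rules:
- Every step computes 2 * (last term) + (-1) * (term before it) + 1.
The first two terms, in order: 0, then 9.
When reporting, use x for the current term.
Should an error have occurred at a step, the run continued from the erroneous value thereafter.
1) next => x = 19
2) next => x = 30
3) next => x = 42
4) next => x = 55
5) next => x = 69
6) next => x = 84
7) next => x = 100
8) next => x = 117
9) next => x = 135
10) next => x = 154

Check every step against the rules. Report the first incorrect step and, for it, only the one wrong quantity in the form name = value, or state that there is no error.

Recomputing the run from the initial state:
step 1: x = 19
step 2: x = 30
step 3: x = 42
step 4: x = 55
step 5: x = 69
step 6: x = 84
step 7: x = 100
step 8: x = 117
step 9: x = 135
step 10: x = 154
This matches the trace at every step.

no error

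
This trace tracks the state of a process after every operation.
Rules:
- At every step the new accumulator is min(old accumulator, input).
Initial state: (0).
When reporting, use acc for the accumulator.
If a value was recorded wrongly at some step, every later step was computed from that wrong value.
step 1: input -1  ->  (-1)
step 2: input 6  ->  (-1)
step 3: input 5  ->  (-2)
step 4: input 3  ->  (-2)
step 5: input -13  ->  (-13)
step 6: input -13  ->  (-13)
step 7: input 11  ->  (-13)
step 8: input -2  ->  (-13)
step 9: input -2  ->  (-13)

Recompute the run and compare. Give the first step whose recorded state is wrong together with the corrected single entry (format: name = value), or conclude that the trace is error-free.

1. acc = min(0, -1) = -1 (checks out)
2. acc = min(-1, 6) = -1 (verified)
3. acc = min(-1, 5) = -1 (the trace has a different value)
Conclusion: step 3 carries the first error; the entry should be acc = -1.

step 3, acc = -1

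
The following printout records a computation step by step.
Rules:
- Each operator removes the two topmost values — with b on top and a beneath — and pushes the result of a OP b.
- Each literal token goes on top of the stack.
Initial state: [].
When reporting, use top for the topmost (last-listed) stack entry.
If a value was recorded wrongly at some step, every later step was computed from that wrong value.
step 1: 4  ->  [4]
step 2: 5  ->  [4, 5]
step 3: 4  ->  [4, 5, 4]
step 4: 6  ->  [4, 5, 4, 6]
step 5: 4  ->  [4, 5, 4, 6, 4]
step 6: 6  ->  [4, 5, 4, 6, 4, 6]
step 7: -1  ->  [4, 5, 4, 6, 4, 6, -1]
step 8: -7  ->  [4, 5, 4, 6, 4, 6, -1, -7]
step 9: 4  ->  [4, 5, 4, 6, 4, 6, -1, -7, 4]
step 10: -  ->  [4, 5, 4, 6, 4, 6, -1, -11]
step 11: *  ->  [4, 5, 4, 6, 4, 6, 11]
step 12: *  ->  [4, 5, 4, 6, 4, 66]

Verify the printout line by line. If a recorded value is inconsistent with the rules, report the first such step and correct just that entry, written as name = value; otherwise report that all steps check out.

step 1: push 4: top = 4 -> agrees with the printout
step 2: push 5: top = 5 -> confirmed correct
step 3: push 4: top = 4 -> in agreement
step 4: push 6: top = 6 -> no discrepancy
step 5: push 4: top = 4 -> exactly as logged
step 6: push 6: top = 6 -> consistent with the printout
step 7: push -1: top = -1 -> agrees with the printout
step 8: push -7: top = -7 -> in agreement
step 9: push 4: top = 4 -> verified
step 10: -7 - 4 = -11 -> same as recorded
step 11: -1 * -11 = 11 -> in agreement
step 12: 6 * 11 = 66 -> verified
The recomputation confirms every line.

no error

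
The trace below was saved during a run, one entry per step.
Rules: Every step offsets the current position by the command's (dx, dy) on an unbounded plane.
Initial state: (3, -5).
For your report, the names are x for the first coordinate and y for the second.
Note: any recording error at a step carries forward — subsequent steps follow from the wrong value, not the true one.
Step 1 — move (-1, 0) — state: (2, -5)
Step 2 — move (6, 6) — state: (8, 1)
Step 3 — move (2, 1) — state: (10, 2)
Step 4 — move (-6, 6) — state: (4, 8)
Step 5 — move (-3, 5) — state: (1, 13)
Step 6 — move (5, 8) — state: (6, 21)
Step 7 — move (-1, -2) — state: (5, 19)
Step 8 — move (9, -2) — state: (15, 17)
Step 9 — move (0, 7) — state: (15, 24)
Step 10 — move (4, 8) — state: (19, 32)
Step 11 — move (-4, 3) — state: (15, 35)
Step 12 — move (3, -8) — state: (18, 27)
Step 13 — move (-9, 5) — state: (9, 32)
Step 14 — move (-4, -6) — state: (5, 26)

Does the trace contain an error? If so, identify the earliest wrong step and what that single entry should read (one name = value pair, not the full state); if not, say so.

step 8, x = 14

Recomputing the run from the initial state:
step 1: x = 2, y = -5
step 2: x = 8, y = 1
step 3: x = 10, y = 2
step 4: x = 4, y = 8
step 5: x = 1, y = 13
step 6: x = 6, y = 21
step 7: x = 5, y = 19
step 8: x = 14, y = 17
step 9: x = 14, y = 24
step 10: x = 18, y = 32
step 11: x = 14, y = 35
step 12: x = 17, y = 27
step 13: x = 8, y = 32
step 14: x = 4, y = 26
The first disagreement with the trace is at step 8, where the value should be x = 14.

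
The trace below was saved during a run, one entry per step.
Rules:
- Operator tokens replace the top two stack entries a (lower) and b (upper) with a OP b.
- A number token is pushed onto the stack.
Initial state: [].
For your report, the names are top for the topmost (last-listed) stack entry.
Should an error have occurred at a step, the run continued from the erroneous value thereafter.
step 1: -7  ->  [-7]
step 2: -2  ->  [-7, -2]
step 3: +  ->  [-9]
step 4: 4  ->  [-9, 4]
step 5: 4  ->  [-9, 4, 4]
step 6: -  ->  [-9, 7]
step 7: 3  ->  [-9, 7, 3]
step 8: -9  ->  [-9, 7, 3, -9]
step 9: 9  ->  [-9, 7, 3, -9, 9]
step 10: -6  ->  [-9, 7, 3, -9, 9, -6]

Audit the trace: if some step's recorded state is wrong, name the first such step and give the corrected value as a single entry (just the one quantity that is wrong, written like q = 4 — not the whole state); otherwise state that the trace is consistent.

step 6, top = 0

step 1: push -7: top = -7 -> same as recorded
step 2: push -2: top = -2 -> confirmed correct
step 3: -7 + -2 = -9 -> exactly as logged
step 4: push 4: top = 4 -> matches
step 5: push 4: top = 4 -> in agreement
step 6: 4 - 4 = 0 -> a discrepancy with the trace
Step 6 is the first one off; corrected, top = 0.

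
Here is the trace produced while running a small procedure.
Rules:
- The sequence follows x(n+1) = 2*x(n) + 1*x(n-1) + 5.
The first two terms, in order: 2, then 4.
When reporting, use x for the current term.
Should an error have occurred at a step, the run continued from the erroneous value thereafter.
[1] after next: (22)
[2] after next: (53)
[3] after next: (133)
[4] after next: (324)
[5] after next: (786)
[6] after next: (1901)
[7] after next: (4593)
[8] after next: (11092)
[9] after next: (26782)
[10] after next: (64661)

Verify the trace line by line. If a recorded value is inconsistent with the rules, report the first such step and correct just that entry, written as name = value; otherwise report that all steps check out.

step 1, x = 15

Recomputing the run from the initial state:
step 1: x = 15
step 2: x = 39
step 3: x = 98
step 4: x = 240
step 5: x = 583
step 6: x = 1411
step 7: x = 3410
step 8: x = 8236
step 9: x = 19887
step 10: x = 48015
The first disagreement with the trace is at step 1, where the value should be x = 15.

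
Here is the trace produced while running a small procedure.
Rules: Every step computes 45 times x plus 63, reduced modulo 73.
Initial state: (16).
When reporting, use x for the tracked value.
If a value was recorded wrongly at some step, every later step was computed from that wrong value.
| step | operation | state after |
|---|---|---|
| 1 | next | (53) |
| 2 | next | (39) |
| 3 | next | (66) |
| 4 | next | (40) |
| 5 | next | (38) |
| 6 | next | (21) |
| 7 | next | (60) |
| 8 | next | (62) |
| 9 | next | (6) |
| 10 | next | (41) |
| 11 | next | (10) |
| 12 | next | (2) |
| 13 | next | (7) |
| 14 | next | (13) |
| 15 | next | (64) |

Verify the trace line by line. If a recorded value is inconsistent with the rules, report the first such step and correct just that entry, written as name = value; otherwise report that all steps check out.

Step 1: x = (45*16 + 63) mod 73 = 53 — exactly as logged.
Step 2: x = (45*53 + 63) mod 73 = 39 — no discrepancy.
Step 3: x = (45*39 + 63) mod 73 = 66 — confirmed correct.
Step 4: x = (45*66 + 63) mod 73 = 40 — matches.
Step 5: x = (45*40 + 63) mod 73 = 38 — exactly as logged.
Step 6: x = (45*38 + 63) mod 73 = 21 — same as recorded.
Step 7: x = (45*21 + 63) mod 73 = 59 — the trace has a different value.
The audit stops at step 7: the recorded entry is wrong and should be x = 59.

step 7, x = 59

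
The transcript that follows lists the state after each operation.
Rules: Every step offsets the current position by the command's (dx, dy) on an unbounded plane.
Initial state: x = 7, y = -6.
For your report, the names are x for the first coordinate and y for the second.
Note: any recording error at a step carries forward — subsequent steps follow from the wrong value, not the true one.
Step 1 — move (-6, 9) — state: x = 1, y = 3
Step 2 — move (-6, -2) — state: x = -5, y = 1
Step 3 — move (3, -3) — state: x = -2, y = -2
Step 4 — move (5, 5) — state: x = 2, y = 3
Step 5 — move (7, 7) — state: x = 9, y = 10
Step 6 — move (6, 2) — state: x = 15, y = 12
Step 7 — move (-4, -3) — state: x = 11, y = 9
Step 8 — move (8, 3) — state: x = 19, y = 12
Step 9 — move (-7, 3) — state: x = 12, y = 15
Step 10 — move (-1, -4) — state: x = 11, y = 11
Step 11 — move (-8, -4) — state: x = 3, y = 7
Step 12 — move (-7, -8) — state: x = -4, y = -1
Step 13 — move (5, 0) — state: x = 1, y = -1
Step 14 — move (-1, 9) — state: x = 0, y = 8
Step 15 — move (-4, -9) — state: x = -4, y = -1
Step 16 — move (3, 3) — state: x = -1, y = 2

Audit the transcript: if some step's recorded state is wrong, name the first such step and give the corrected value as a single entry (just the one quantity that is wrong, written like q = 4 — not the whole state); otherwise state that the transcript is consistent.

step 4, x = 3

1. x = 7 + (-6) = 1, y = -6 + (9) = 3 (no discrepancy)
2. x = 1 + (-6) = -5, y = 3 + (-2) = 1 (matches)
3. x = -5 + (3) = -2, y = 1 + (-3) = -2 (exactly as logged)
4. x = -2 + (5) = 3, y = -2 + (5) = 3 (the transcript has a different value)
That makes step 4 the first incorrect line — x = 3 is what it should show.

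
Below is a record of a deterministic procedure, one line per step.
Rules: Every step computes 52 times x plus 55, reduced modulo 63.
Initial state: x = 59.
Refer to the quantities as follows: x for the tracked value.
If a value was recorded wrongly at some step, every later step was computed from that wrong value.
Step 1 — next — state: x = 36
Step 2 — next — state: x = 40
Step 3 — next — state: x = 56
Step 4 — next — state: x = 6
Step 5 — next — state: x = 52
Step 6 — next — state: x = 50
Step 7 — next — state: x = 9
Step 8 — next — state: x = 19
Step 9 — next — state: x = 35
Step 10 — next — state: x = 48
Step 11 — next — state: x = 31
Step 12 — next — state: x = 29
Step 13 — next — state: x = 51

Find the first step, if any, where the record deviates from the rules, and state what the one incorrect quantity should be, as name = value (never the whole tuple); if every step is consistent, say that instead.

Step 1: x = (52*59 + 55) mod 63 = 36 — same as recorded.
Step 2: x = (52*36 + 55) mod 63 = 37 — first mismatch against the record.
First incorrect step: 2; the correct value is x = 37.

step 2, x = 37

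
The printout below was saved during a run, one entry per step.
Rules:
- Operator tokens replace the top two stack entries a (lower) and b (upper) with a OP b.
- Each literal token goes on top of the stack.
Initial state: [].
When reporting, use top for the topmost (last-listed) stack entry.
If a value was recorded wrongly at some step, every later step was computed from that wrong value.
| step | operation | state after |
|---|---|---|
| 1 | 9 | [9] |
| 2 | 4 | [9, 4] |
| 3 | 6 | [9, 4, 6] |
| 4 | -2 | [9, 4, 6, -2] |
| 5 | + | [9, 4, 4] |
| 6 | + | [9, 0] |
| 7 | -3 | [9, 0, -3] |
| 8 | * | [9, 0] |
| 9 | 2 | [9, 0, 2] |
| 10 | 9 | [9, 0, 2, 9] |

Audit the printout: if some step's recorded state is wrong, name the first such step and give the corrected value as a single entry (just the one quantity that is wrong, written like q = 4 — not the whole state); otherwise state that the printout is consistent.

step 6, top = 8

1. push 9: top = 9 (same as recorded)
2. push 4: top = 4 (same as recorded)
3. push 6: top = 6 (confirmed correct)
4. push -2: top = -2 (confirmed correct)
5. 6 + -2 = 4 (checks out)
6. 4 + 4 = 8 (first mismatch against the printout)
Conclusion: step 6 carries the first error; the entry should be top = 8.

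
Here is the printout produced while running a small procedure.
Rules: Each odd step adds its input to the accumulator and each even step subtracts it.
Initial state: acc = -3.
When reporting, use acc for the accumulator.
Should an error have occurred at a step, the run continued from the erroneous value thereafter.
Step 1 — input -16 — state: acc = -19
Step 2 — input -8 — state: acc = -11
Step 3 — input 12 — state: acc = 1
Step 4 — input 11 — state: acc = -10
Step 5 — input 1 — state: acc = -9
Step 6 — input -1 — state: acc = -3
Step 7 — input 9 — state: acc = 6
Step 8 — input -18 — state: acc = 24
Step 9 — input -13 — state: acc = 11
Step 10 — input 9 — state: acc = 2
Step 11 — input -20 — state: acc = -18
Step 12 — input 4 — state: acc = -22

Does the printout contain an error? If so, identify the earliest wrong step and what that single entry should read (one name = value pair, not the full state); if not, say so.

Recomputing the run from the initial state:
step 1: acc = -19
step 2: acc = -11
step 3: acc = 1
step 4: acc = -10
step 5: acc = -9
step 6: acc = -8
step 7: acc = 1
step 8: acc = 19
step 9: acc = 6
step 10: acc = -3
step 11: acc = -23
step 12: acc = -27
The first disagreement with the printout is at step 6, where the value should be acc = -8.

step 6, acc = -8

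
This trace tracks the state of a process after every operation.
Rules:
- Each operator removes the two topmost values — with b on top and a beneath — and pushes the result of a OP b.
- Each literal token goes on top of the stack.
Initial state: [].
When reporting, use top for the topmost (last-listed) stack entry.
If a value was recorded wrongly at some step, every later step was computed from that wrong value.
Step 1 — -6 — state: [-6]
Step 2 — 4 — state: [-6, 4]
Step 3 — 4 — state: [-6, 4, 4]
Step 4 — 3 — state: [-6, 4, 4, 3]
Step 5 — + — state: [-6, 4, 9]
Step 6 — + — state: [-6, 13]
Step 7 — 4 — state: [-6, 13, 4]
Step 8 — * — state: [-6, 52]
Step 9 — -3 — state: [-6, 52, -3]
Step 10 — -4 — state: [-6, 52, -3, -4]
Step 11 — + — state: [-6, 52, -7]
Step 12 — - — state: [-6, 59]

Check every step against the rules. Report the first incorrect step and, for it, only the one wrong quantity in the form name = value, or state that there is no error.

step 5, top = 7

Recomputing the run from the initial state:
step 1: [-6]
step 2: [-6, 4]
step 3: [-6, 4, 4]
step 4: [-6, 4, 4, 3]
step 5: [-6, 4, 7]
step 6: [-6, 11]
step 7: [-6, 11, 4]
step 8: [-6, 44]
step 9: [-6, 44, -3]
step 10: [-6, 44, -3, -4]
step 11: [-6, 44, -7]
step 12: [-6, 51]
The first disagreement with the trace is at step 5, where the value should be top = 7.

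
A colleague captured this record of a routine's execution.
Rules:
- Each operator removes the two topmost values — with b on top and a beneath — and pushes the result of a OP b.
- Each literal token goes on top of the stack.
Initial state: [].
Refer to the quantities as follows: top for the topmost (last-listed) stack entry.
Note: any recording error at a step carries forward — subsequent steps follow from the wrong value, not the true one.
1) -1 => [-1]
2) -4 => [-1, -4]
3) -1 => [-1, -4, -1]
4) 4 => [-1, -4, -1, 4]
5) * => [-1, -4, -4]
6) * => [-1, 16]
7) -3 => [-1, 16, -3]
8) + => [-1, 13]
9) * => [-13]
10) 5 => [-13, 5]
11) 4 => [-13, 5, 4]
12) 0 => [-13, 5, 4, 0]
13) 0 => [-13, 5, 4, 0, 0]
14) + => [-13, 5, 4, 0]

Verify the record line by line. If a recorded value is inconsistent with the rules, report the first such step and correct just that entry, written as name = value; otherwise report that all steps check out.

Recomputing the run from the initial state:
step 1: [-1]
step 2: [-1, -4]
step 3: [-1, -4, -1]
step 4: [-1, -4, -1, 4]
step 5: [-1, -4, -4]
step 6: [-1, 16]
step 7: [-1, 16, -3]
step 8: [-1, 13]
step 9: [-13]
step 10: [-13, 5]
step 11: [-13, 5, 4]
step 12: [-13, 5, 4, 0]
step 13: [-13, 5, 4, 0, 0]
step 14: [-13, 5, 4, 0]
This matches the record at every step.

no error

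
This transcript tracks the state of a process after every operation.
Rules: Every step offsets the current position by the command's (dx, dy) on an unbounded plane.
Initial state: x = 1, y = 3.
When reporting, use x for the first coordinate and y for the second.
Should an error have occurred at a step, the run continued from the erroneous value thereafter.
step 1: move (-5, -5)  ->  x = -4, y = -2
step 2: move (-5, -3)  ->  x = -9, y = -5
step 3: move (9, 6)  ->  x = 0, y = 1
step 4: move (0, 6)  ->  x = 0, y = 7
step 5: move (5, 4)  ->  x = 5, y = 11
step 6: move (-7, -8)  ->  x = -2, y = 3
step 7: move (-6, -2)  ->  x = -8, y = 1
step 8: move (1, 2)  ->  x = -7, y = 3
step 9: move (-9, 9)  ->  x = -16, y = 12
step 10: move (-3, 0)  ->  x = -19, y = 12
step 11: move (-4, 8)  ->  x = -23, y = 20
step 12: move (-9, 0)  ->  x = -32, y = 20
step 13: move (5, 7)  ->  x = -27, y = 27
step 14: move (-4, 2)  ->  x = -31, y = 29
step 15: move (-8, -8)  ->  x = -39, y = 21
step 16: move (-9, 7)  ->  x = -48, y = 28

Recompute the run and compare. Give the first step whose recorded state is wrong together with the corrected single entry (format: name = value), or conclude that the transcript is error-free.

no error

Recomputing the run from the initial state:
step 1: x = -4, y = -2
step 2: x = -9, y = -5
step 3: x = 0, y = 1
step 4: x = 0, y = 7
step 5: x = 5, y = 11
step 6: x = -2, y = 3
step 7: x = -8, y = 1
step 8: x = -7, y = 3
step 9: x = -16, y = 12
step 10: x = -19, y = 12
step 11: x = -23, y = 20
step 12: x = -32, y = 20
step 13: x = -27, y = 27
step 14: x = -31, y = 29
step 15: x = -39, y = 21
step 16: x = -48, y = 28
This matches the transcript at every step.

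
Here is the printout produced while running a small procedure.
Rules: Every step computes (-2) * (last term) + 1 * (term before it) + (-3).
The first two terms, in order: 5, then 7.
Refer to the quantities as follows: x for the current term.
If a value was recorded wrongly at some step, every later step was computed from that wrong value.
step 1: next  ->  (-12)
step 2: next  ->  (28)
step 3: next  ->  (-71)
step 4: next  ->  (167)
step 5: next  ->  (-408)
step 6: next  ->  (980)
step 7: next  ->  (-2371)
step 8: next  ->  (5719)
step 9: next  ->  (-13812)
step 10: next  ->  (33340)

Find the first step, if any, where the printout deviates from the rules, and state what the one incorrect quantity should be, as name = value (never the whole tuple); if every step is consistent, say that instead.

no error

Step 1: x = -2*(7) + (1)*(5) + (-3) = -12 — in agreement.
Step 2: x = -2*(-12) + (1)*(7) + (-3) = 28 — checks out.
Step 3: x = -2*(28) + (1)*(-12) + (-3) = -71 — no discrepancy.
Step 4: x = -2*(-71) + (1)*(28) + (-3) = 167 — agrees with the printout.
Step 5: x = -2*(167) + (1)*(-71) + (-3) = -408 — checks out.
Step 6: x = -2*(-408) + (1)*(167) + (-3) = 980 — confirmed correct.
Step 7: x = -2*(980) + (1)*(-408) + (-3) = -2371 — verified.
Step 8: x = -2*(-2371) + (1)*(980) + (-3) = 5719 — same as recorded.
Step 9: x = -2*(5719) + (1)*(-2371) + (-3) = -13812 — agrees with the printout.
Step 10: x = -2*(-13812) + (1)*(5719) + (-3) = 33340 — no discrepancy.
Every step is consistent.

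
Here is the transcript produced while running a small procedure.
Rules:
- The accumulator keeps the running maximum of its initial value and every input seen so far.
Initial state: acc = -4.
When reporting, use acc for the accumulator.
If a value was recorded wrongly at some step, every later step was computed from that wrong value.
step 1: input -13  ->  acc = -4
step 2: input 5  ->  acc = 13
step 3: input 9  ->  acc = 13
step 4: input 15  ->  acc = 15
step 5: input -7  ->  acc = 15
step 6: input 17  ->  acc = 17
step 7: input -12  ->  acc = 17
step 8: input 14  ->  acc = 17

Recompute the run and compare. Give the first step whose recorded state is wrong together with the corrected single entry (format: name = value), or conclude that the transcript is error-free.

1. acc = max(-4, -13) = -4 (verified)
2. acc = max(-4, 5) = 5 (the transcript disagrees here)
Conclusion: step 2 carries the first error; the entry should be acc = 5.

step 2, acc = 5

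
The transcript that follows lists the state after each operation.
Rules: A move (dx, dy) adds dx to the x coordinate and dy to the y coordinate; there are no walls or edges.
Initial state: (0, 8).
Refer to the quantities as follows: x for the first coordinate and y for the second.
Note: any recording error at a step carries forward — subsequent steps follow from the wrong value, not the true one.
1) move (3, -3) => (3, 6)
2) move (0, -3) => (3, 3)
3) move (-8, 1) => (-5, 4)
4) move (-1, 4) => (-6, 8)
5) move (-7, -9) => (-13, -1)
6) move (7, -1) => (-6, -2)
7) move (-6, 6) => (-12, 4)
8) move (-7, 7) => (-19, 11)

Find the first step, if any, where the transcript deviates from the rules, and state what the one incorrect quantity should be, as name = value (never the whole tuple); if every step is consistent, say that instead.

1. x = 0 + (3) = 3, y = 8 + (-3) = 5 (the entry is off here)
First incorrect step: 1; the correct value is y = 5.

step 1, y = 5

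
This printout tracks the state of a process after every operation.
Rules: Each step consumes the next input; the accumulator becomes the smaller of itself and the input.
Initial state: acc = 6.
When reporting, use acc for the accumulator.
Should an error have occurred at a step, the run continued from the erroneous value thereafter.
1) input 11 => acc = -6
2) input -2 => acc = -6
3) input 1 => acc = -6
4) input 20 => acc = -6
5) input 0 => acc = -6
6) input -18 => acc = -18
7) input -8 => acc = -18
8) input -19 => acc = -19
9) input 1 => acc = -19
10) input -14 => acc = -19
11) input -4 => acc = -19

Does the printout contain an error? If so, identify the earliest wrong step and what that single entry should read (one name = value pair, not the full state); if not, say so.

step 1: acc = min(6, 11) = 6 -> first mismatch against the printout
The audit stops at step 1: the recorded entry is wrong and should be acc = 6.

step 1, acc = 6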